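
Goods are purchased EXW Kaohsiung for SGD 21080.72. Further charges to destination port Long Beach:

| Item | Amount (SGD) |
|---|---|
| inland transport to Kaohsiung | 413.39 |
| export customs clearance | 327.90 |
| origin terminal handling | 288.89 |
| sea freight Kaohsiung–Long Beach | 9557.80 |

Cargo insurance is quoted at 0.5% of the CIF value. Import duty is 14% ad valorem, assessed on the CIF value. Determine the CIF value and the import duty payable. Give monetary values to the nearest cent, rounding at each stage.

Let C be the CIF value. C = EXW price + pre-shipment costs + freight + 0.5% × C
C − 0.5% × C = 21080.72 + 413.39 + 327.90 + 288.89 + 9557.80
0.995 × C = 31668.70
C = 31668.70 / 0.995 = 31827.84
Insurance premium = 0.5% × 31827.84 = 159.14
Import duty = 31827.84 × 14% = 4455.90

CIF value: SGD 31827.84; import duty: SGD 4455.90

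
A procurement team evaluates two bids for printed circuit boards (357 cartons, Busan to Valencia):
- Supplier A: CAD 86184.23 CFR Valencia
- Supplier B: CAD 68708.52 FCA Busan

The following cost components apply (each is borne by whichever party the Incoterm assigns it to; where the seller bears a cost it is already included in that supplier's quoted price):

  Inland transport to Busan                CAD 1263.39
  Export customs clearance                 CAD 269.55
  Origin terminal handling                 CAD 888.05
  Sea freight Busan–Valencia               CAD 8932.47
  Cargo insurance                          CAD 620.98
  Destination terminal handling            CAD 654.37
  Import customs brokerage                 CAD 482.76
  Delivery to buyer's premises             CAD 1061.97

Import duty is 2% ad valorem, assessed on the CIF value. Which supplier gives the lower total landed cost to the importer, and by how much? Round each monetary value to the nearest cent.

Supplier A (CFR):
CIF value = CFR price + insurance = 86184.23 + 620.98 = 86805.21
Import duty = 86805.21 × 2% = 1736.10
Buyer bears (A): 620.98 + 654.37 + 482.76 + 1061.97 = 2820.08
Landed cost (A) = invoice 86184.23 + 2820.08 + duty 1736.10 = 90740.41
Supplier B (FCA):
CIF value = FCA price + origin terminal + freight + insurance = 68708.52 + 888.05 + 8932.47 + 620.98 = 79150.02
Import duty = 79150.02 × 2% = 1583.00
Buyer bears (B): 888.05 + 8932.47 + 620.98 + 654.37 + 482.76 + 1061.97 = 12640.60
Landed cost (B) = invoice 68708.52 + 12640.60 + duty 1583.00 = 82932.12
Difference = |90740.41 − 82932.12| = 7808.29

Supplier B is cheaper by CAD 7808.29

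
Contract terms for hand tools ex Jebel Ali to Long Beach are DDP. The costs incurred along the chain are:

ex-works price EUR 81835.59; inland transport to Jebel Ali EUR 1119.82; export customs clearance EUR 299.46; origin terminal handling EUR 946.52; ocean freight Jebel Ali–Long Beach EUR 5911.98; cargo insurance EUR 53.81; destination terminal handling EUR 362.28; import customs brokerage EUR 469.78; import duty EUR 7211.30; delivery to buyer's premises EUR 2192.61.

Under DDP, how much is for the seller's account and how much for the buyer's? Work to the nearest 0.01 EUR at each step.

DDP: the seller bears all costs including import duty.
Seller's account: goods 81835.59 + inland to port 1119.82 + export clearance 299.46 + origin terminal 946.52 + freight 5911.98 + insurance 53.81 + destination terminal 362.28 + brokerage 469.78 + duty 7211.30 + delivery 2192.61 = 100403.15
Buyer's account: 0.00

Seller: EUR 100403.15; buyer: EUR 0.00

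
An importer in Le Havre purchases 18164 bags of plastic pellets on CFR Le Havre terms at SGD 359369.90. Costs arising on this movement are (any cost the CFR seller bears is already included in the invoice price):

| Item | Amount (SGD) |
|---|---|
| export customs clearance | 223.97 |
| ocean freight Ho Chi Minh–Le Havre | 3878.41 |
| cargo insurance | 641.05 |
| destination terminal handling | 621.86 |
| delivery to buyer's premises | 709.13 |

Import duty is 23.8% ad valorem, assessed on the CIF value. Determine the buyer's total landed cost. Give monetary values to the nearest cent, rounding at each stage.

Total landed cost: SGD 447024.55

CFR: the seller pays costs through ocean freight to the destination port, but not insurance.
Already in the invoice (seller's account under CFR): export clearance, freight — exclude.
CIF value = CFR price + insurance = 359369.90 + 641.05 = 360010.95
Import duty = 360010.95 × 23.8% = 85682.61
Buyer bears: insurance 641.05 + destination terminal 621.86 + delivery 709.13 + duty 85682.61 = 87654.65
Landed cost = invoice 359369.90 + 87654.65 = 447024.55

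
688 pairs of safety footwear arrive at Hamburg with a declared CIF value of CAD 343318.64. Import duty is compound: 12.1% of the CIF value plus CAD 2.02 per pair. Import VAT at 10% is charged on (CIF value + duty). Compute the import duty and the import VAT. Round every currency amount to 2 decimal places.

Ad valorem component: 343318.64 × 12.1% = 41541.56
Specific component: 688 × 2.02 = 1389.76
Import duty = 41541.56 + 1389.76 = 42931.32
VAT base = CIF + duty = 343318.64 + 42931.32 = 386249.96
Import VAT = 386249.96 × 10% = 38625.00

Import duty: CAD 42931.32; import VAT: CAD 38625.00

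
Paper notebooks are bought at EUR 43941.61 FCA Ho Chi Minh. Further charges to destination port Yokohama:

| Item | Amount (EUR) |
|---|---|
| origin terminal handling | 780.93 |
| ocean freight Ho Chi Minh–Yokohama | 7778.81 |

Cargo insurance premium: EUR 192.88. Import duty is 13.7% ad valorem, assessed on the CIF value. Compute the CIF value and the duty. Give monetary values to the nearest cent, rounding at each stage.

CIF value: EUR 52694.23; import duty: EUR 7219.11

CIF = FCA price + pre-shipment costs + freight + insurance
CIF = 43941.61 + 780.93 + 7778.81 + 192.88 = 52694.23
Import duty = 52694.23 × 13.7% = 7219.11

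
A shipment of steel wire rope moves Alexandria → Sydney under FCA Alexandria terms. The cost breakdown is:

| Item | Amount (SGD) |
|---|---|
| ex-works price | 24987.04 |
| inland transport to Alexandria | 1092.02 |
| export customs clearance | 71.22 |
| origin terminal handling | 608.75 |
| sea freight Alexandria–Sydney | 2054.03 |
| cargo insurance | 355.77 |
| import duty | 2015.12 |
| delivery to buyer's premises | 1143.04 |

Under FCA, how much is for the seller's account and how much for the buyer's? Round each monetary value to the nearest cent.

FCA: the seller delivers export-cleared goods to the carrier; the buyer bears costs from that point.
Seller's account: goods 24987.04 + inland to port 1092.02 + export clearance 71.22 = 26150.28
Buyer's account: origin terminal 608.75 + freight 2054.03 + insurance 355.77 + duty 2015.12 + delivery 1143.04 = 6176.71

Seller: SGD 26150.28; buyer: SGD 6176.71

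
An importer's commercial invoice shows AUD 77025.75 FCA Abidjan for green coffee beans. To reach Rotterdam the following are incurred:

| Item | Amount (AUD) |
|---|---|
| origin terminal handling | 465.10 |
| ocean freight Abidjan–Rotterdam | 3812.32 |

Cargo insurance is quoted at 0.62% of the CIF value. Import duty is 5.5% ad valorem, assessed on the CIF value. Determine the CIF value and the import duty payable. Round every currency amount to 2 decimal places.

CIF value: AUD 81810.39; import duty: AUD 4499.57

Let C be the CIF value. C = FCA price + pre-shipment costs + freight + 0.62% × C
C − 0.62% × C = 77025.75 + 465.10 + 3812.32
0.9938 × C = 81303.17
C = 81303.17 / 0.9938 = 81810.39
Insurance premium = 0.62% × 81810.39 = 507.22
Import duty = 81810.39 × 5.5% = 4499.57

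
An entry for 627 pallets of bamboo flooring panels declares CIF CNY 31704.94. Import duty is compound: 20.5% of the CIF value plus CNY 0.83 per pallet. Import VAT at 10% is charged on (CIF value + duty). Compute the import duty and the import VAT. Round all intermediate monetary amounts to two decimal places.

Ad valorem component: 31704.94 × 20.5% = 6499.51
Specific component: 627 × 0.83 = 520.41
Import duty = 6499.51 + 520.41 = 7019.92
VAT base = CIF + duty = 31704.94 + 7019.92 = 38724.86
Import VAT = 38724.86 × 10% = 3872.49

Import duty: CNY 7019.92; import VAT: CNY 3872.49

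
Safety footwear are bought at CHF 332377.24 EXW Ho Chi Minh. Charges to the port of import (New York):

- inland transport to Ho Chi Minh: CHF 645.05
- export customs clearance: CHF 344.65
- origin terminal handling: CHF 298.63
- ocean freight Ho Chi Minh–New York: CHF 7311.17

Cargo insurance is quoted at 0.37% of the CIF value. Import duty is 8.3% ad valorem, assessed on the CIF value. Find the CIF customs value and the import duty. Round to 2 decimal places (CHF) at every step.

CIF value: CHF 342243.04; import duty: CHF 28406.17

Let C be the CIF value. C = EXW price + pre-shipment costs + freight + 0.37% × C
C − 0.37% × C = 332377.24 + 645.05 + 344.65 + 298.63 + 7311.17
0.9963 × C = 340976.74
C = 340976.74 / 0.9963 = 342243.04
Insurance premium = 0.37% × 342243.04 = 1266.30
Import duty = 342243.04 × 8.3% = 28406.17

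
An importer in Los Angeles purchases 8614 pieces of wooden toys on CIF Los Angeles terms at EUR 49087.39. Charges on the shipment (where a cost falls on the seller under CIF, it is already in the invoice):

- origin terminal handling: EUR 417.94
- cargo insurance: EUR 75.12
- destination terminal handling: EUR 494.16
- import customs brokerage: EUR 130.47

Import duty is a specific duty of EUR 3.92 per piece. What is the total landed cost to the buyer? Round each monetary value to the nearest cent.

CIF: the seller pays costs through ocean freight and marine insurance to the destination port.
Already in the invoice (seller's account under CIF): origin terminal, insurance — exclude.
The CIF price already equals the CIF value: 49087.39
Import duty = 8614 × 3.92 = 33766.88
Buyer bears: destination terminal 494.16 + brokerage 130.47 + duty 33766.88 = 34391.51
Landed cost = invoice 49087.39 + 34391.51 = 83478.90

Total landed cost: EUR 83478.90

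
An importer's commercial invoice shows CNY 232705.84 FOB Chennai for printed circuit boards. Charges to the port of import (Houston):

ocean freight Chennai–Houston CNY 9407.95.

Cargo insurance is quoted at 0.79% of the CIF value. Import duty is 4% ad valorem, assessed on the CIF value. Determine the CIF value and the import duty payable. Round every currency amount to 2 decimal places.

Let C be the CIF value. C = FOB price + freight + 0.79% × C
C − 0.79% × C = 232705.84 + 9407.95
0.9921 × C = 242113.79
C = 242113.79 / 0.9921 = 244041.72
Insurance premium = 0.79% × 244041.72 = 1927.93
Import duty = 244041.72 × 4% = 9761.67

CIF value: CNY 244041.72; import duty: CNY 9761.67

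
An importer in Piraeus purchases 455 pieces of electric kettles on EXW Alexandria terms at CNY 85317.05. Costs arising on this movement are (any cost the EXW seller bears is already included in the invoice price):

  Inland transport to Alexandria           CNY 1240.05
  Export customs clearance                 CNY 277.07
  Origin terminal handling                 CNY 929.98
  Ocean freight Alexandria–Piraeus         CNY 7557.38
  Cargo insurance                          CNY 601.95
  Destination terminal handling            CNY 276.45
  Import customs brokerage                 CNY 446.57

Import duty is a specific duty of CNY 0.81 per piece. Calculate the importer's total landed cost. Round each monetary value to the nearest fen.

Total landed cost: CNY 97015.05

EXW: the seller makes goods available at their premises; the buyer bears all onward costs.
CIF value = EXW price + inland to port + export clearance + origin terminal + freight + insurance = 85317.05 + 1240.05 + 277.07 + 929.98 + 7557.38 + 601.95 = 95923.48
Import duty = 455 × 0.81 = 368.55
Buyer bears: inland to port 1240.05 + export clearance 277.07 + origin terminal 929.98 + freight 7557.38 + insurance 601.95 + destination terminal 276.45 + brokerage 446.57 + duty 368.55 = 11698.00
Landed cost = invoice 85317.05 + 11698.00 = 97015.05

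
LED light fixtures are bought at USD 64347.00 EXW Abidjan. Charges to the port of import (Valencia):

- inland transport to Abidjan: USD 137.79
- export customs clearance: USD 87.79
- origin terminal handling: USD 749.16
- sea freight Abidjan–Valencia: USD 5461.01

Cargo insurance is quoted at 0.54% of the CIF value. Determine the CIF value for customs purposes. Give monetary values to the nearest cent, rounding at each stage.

Let C be the CIF value. C = EXW price + pre-shipment costs + freight + 0.54% × C
C − 0.54% × C = 64347.00 + 137.79 + 87.79 + 749.16 + 5461.01
0.9946 × C = 70782.75
C = 70782.75 / 0.9946 = 71167.05
Insurance premium = 0.54% × 71167.05 = 384.30

CIF value: USD 71167.05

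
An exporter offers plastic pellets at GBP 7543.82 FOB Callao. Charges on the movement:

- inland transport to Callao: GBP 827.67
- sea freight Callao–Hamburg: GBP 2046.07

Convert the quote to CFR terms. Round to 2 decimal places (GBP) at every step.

Not relevant to the conversion: inland to port — on the seller under both FOB and CFR; already in the FOB price and stays in the CFR price.
From FOB to CFR, the seller additionally bears: freight.
CFR price = 7543.82 + 2046.07 = 9589.89

CFR price: GBP 9589.89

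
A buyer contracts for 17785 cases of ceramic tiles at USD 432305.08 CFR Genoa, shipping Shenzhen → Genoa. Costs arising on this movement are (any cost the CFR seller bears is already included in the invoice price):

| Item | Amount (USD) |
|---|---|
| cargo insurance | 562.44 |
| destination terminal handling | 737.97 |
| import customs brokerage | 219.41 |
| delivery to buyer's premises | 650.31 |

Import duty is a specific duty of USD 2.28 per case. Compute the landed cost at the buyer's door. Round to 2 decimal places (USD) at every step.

Total landed cost: USD 475025.01

CFR: the seller pays costs through ocean freight to the destination port, but not insurance.
CIF value = CFR price + insurance = 432305.08 + 562.44 = 432867.52
Import duty = 17785 × 2.28 = 40549.80
Buyer bears: insurance 562.44 + destination terminal 737.97 + brokerage 219.41 + delivery 650.31 + duty 40549.80 = 42719.93
Landed cost = invoice 432305.08 + 42719.93 = 475025.01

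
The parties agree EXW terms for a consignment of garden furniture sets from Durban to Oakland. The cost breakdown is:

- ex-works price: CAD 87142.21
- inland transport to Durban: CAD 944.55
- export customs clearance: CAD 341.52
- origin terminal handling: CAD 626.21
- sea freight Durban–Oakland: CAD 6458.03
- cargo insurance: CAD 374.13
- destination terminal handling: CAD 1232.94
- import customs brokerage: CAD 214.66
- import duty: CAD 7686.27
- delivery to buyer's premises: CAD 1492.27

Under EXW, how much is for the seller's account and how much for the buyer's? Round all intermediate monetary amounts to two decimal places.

EXW: the seller makes goods available at their premises; the buyer bears all onward costs.
Seller's account: goods 87142.21 = 87142.21
Buyer's account: inland to port 944.55 + export clearance 341.52 + origin terminal 626.21 + freight 6458.03 + insurance 374.13 + destination terminal 1232.94 + brokerage 214.66 + duty 7686.27 + delivery 1492.27 = 19370.58

Seller: CAD 87142.21; buyer: CAD 19370.58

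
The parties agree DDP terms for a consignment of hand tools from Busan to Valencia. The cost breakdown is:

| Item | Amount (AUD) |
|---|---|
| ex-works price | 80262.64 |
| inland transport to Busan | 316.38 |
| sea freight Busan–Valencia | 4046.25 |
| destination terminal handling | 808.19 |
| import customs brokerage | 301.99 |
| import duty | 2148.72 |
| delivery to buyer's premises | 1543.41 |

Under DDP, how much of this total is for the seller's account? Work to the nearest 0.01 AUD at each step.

Seller's account: AUD 89427.58

DDP: the seller bears all costs including import duty.
Seller's account: goods 80262.64 + inland to port 316.38 + freight 4046.25 + destination terminal 808.19 + brokerage 301.99 + duty 2148.72 + delivery 1543.41 = 89427.58
Buyer's account: 0.00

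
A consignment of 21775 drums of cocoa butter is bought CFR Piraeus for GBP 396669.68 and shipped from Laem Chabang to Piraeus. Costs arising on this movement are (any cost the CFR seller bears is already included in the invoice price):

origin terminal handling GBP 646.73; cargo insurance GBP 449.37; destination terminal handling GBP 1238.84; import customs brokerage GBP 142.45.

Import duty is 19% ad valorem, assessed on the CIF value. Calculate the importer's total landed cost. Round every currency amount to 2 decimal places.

Total landed cost: GBP 473952.96

CFR: the seller pays costs through ocean freight to the destination port, but not insurance.
Already in the invoice (seller's account under CFR): origin terminal — exclude.
CIF value = CFR price + insurance = 396669.68 + 449.37 = 397119.05
Import duty = 397119.05 × 19% = 75452.62
Buyer bears: insurance 449.37 + destination terminal 1238.84 + brokerage 142.45 + duty 75452.62 = 77283.28
Landed cost = invoice 396669.68 + 77283.28 = 473952.96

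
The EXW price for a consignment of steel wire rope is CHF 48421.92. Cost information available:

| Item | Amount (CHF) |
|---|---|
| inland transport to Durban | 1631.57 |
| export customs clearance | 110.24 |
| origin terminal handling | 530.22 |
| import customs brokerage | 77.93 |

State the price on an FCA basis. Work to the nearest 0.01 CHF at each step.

Not relevant to the conversion: brokerage, origin terminal — on the buyer under both terms; not part of either seller's price.
From EXW to FCA, the seller additionally bears: inland to port, export clearance.
FCA price = 48421.92 + 1631.57 + 110.24 = 50163.73

FCA price: CHF 50163.73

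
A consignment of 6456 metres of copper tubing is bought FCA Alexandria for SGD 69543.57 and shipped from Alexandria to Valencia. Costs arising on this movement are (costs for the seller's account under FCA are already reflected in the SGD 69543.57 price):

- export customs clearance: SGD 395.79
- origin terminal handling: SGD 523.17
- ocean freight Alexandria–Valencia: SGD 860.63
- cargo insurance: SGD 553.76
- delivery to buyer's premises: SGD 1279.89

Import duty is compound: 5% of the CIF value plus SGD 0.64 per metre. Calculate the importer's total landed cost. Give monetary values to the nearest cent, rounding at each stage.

FCA: the seller delivers export-cleared goods to the carrier; the buyer bears costs from that point.
Already in the invoice (seller's account under FCA): export clearance — exclude.
CIF value = FCA price + origin terminal + freight + insurance = 69543.57 + 523.17 + 860.63 + 553.76 = 71481.13
Ad valorem component: 71481.13 × 5% = 3574.06
Specific component: 6456 × 0.64 = 4131.84
Import duty = 3574.06 + 4131.84 = 7705.90
Buyer bears: origin terminal 523.17 + freight 860.63 + insurance 553.76 + delivery 1279.89 + duty 7705.90 = 10923.35
Landed cost = invoice 69543.57 + 10923.35 = 80466.92

Total landed cost: SGD 80466.92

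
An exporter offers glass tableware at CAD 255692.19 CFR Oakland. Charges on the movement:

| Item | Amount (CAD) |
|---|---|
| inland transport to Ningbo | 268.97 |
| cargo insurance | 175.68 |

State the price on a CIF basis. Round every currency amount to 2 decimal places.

Not relevant to the conversion: inland to port — on the seller under both CFR and CIF; already in the CFR price and stays in the CIF price.
From CFR to CIF, the seller additionally bears: insurance.
CIF price = 255692.19 + 175.68 = 255867.87

CIF price: CAD 255867.87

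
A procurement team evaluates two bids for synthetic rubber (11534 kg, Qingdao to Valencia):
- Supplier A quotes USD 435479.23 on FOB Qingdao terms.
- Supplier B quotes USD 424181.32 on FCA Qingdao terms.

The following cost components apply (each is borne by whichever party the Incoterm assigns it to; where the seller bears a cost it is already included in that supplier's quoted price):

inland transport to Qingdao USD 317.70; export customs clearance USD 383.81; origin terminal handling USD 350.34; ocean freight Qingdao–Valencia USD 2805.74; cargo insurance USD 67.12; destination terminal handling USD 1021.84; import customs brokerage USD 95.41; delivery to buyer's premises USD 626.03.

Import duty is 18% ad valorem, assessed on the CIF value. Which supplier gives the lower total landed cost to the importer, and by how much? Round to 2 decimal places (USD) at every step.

Supplier B is cheaper by USD 12918.14

Supplier A (FOB):
CIF value = FOB price + freight + insurance = 435479.23 + 2805.74 + 67.12 = 438352.09
Import duty = 438352.09 × 18% = 78903.38
Buyer bears (A): 2805.74 + 67.12 + 1021.84 + 95.41 + 626.03 = 4616.14
Landed cost (A) = invoice 435479.23 + 4616.14 + duty 78903.38 = 518998.75
Supplier B (FCA):
CIF value = FCA price + origin terminal + freight + insurance = 424181.32 + 350.34 + 2805.74 + 67.12 = 427404.52
Import duty = 427404.52 × 18% = 76932.81
Buyer bears (B): 350.34 + 2805.74 + 67.12 + 1021.84 + 95.41 + 626.03 = 4966.48
Landed cost (B) = invoice 424181.32 + 4966.48 + duty 76932.81 = 506080.61
Difference = |518998.75 − 506080.61| = 12918.14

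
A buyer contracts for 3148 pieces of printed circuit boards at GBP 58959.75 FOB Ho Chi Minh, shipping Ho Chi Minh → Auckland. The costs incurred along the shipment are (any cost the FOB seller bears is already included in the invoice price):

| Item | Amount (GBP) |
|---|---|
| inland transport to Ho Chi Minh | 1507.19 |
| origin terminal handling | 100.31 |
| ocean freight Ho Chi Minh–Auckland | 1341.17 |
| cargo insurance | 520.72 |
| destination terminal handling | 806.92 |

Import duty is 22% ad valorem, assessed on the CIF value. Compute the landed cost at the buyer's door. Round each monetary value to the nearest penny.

FOB: the seller bears costs until goods are on board at the origin port; the buyer bears freight, insurance and all costs thereafter.
Already in the invoice (seller's account under FOB): inland to port, origin terminal — exclude.
CIF value = FOB price + freight + insurance = 58959.75 + 1341.17 + 520.72 = 60821.64
Import duty = 60821.64 × 22% = 13380.76
Buyer bears: freight 1341.17 + insurance 520.72 + destination terminal 806.92 + duty 13380.76 = 16049.57
Landed cost = invoice 58959.75 + 16049.57 = 75009.32

Total landed cost: GBP 75009.32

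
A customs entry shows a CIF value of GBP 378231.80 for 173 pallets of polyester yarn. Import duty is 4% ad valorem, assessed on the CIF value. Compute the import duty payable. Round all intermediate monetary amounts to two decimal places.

Import duty = 378231.80 × 4% = 15129.27

Import duty: GBP 15129.27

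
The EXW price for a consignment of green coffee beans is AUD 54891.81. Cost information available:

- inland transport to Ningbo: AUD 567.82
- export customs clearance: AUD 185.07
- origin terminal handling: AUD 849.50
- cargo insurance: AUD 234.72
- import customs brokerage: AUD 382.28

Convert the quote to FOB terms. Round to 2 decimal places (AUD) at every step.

Not relevant to the conversion: brokerage, insurance — on the buyer under both terms; not part of either seller's price.
From EXW to FOB, the seller additionally bears: inland to port, export clearance, origin terminal.
FOB price = 54891.81 + 567.82 + 185.07 + 849.50 = 56494.20

FOB price: AUD 56494.20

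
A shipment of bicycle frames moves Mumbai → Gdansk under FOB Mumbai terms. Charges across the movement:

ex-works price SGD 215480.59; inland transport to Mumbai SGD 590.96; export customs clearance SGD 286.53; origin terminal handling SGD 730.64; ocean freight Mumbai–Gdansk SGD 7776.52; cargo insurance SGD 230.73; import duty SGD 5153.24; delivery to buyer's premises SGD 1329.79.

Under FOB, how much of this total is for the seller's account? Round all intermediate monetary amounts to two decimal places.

FOB: the seller bears costs until goods are on board at the origin port; the buyer bears freight, insurance and all costs thereafter.
Seller's account: goods 215480.59 + inland to port 590.96 + export clearance 286.53 + origin terminal 730.64 = 217088.72
Buyer's account: freight 7776.52 + insurance 230.73 + duty 5153.24 + delivery 1329.79 = 14490.28

Seller's account: SGD 217088.72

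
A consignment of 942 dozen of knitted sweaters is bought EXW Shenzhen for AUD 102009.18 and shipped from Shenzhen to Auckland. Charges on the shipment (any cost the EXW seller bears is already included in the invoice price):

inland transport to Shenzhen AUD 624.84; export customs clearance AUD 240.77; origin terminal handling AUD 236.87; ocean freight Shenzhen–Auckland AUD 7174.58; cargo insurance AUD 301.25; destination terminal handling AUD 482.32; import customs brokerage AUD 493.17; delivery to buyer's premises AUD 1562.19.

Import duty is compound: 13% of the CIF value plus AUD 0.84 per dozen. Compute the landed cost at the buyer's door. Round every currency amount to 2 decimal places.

EXW: the seller makes goods available at their premises; the buyer bears all onward costs.
CIF value = EXW price + inland to port + export clearance + origin terminal + freight + insurance = 102009.18 + 624.84 + 240.77 + 236.87 + 7174.58 + 301.25 = 110587.49
Ad valorem component: 110587.49 × 13% = 14376.37
Specific component: 942 × 0.84 = 791.28
Import duty = 14376.37 + 791.28 = 15167.65
Buyer bears: inland to port 624.84 + export clearance 240.77 + origin terminal 236.87 + freight 7174.58 + insurance 301.25 + destination terminal 482.32 + brokerage 493.17 + delivery 1562.19 + duty 15167.65 = 26283.64
Landed cost = invoice 102009.18 + 26283.64 = 128292.82

Total landed cost: AUD 128292.82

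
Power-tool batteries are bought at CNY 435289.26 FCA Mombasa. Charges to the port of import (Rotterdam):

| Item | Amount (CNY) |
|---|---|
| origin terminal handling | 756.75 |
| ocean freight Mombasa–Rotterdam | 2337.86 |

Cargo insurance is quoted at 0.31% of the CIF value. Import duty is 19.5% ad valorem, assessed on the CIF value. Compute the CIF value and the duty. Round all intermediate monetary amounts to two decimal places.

CIF value: CNY 439747.09; import duty: CNY 85750.68

Let C be the CIF value. C = FCA price + pre-shipment costs + freight + 0.31% × C
C − 0.31% × C = 435289.26 + 756.75 + 2337.86
0.9969 × C = 438383.87
C = 438383.87 / 0.9969 = 439747.09
Insurance premium = 0.31% × 439747.09 = 1363.22
Import duty = 439747.09 × 19.5% = 85750.68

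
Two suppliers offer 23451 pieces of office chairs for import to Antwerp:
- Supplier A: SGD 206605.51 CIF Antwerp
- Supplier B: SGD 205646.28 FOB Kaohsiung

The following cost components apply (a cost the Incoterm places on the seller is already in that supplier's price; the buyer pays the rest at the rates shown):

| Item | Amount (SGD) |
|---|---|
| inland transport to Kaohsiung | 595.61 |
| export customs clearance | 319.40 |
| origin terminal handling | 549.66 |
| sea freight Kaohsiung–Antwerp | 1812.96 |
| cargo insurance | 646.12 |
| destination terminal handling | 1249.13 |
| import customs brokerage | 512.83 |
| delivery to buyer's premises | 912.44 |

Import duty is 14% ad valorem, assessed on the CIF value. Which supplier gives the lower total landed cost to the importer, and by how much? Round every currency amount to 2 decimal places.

Supplier A is cheaper by SGD 1709.83

Supplier A (CIF):
The CIF price already equals the CIF value: 206605.51
Import duty = 206605.51 × 14% = 28924.77
Buyer bears (A): 1249.13 + 512.83 + 912.44 = 2674.40
Landed cost (A) = invoice 206605.51 + 2674.40 + duty 28924.77 = 238204.68
Supplier B (FOB):
CIF value = FOB price + freight + insurance = 205646.28 + 1812.96 + 646.12 = 208105.36
Import duty = 208105.36 × 14% = 29134.75
Buyer bears (B): 1812.96 + 646.12 + 1249.13 + 512.83 + 912.44 = 5133.48
Landed cost (B) = invoice 205646.28 + 5133.48 + duty 29134.75 = 239914.51
Difference = |238204.68 − 239914.51| = 1709.83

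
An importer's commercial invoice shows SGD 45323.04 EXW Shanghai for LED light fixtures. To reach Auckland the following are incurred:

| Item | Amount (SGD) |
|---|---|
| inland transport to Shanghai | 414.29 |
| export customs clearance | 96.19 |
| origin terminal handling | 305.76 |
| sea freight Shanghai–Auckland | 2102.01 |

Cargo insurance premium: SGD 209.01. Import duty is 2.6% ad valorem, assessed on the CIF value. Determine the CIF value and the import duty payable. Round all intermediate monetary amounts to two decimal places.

CIF = EXW price + pre-shipment costs + freight + insurance
CIF = 45323.04 + 414.29 + 96.19 + 305.76 + 2102.01 + 209.01 = 48450.30
Import duty = 48450.30 × 2.6% = 1259.71

CIF value: SGD 48450.30; import duty: SGD 1259.71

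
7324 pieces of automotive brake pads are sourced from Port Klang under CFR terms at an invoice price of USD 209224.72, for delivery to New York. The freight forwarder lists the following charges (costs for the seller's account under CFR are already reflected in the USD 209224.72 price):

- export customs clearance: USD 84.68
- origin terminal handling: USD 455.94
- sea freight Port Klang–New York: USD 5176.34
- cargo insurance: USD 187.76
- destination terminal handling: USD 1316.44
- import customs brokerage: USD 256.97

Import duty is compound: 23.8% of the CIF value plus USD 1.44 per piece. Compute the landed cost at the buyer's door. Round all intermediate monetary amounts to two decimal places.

CFR: the seller pays costs through ocean freight to the destination port, but not insurance.
Already in the invoice (seller's account under CFR): export clearance, origin terminal, freight — exclude.
CIF value = CFR price + insurance = 209224.72 + 187.76 = 209412.48
Ad valorem component: 209412.48 × 23.8% = 49840.17
Specific component: 7324 × 1.44 = 10546.56
Import duty = 49840.17 + 10546.56 = 60386.73
Buyer bears: insurance 187.76 + destination terminal 1316.44 + brokerage 256.97 + duty 60386.73 = 62147.90
Landed cost = invoice 209224.72 + 62147.90 = 271372.62

Total landed cost: USD 271372.62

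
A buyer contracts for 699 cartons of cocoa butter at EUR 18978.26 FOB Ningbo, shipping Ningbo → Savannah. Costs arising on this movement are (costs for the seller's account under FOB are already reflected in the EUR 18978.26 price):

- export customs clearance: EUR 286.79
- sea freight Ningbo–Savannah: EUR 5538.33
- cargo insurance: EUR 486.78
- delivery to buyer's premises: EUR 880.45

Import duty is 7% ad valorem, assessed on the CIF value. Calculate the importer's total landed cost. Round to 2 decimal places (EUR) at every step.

FOB: the seller bears costs until goods are on board at the origin port; the buyer bears freight, insurance and all costs thereafter.
Already in the invoice (seller's account under FOB): export clearance — exclude.
CIF value = FOB price + freight + insurance = 18978.26 + 5538.33 + 486.78 = 25003.37
Import duty = 25003.37 × 7% = 1750.24
Buyer bears: freight 5538.33 + insurance 486.78 + delivery 880.45 + duty 1750.24 = 8655.80
Landed cost = invoice 18978.26 + 8655.80 = 27634.06

Total landed cost: EUR 27634.06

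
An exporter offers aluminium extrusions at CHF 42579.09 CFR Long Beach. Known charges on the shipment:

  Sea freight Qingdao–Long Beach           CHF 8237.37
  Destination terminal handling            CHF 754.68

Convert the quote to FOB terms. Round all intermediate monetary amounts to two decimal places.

Not relevant to the conversion: destination terminal — on the buyer under both terms; not part of either seller's price.
From CFR to FOB, the seller no longer bears: freight.
FOB price = 42579.09 − 8237.37 = 34341.72

FOB price: CHF 34341.72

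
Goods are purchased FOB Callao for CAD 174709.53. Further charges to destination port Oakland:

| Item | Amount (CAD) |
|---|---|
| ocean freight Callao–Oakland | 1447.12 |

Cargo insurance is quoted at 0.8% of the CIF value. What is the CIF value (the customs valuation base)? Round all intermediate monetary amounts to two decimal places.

CIF value: CAD 177577.27

Let C be the CIF value. C = FOB price + freight + 0.8% × C
C − 0.8% × C = 174709.53 + 1447.12
0.992 × C = 176156.65
C = 176156.65 / 0.992 = 177577.27
Insurance premium = 0.8% × 177577.27 = 1420.62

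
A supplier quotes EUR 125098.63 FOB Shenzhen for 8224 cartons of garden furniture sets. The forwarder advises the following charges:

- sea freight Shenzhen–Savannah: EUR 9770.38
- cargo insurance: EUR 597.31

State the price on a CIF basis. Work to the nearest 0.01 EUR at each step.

CIF price: EUR 135466.32

From FOB to CIF, the seller additionally bears: freight, insurance.
CIF price = 125098.63 + 9770.38 + 597.31 = 135466.32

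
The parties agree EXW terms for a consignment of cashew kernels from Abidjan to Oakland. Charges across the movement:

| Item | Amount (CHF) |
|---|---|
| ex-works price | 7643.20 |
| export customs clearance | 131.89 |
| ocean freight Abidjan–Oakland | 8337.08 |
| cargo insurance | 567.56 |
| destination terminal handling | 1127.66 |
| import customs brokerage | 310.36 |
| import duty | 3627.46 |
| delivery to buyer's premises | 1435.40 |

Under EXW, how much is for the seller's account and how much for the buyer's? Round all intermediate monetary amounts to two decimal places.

Seller: CHF 7643.20; buyer: CHF 15537.41

EXW: the seller makes goods available at their premises; the buyer bears all onward costs.
Seller's account: goods 7643.20 = 7643.20
Buyer's account: export clearance 131.89 + freight 8337.08 + insurance 567.56 + destination terminal 1127.66 + brokerage 310.36 + duty 3627.46 + delivery 1435.40 = 15537.41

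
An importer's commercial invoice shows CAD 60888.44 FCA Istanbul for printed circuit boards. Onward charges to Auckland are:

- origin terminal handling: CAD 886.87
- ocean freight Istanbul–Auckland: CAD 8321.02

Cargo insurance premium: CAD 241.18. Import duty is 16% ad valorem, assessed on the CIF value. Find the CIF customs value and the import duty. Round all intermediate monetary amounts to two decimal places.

CIF = FCA price + pre-shipment costs + freight + insurance
CIF = 60888.44 + 886.87 + 8321.02 + 241.18 = 70337.51
Import duty = 70337.51 × 16% = 11254.00

CIF value: CAD 70337.51; import duty: CAD 11254.00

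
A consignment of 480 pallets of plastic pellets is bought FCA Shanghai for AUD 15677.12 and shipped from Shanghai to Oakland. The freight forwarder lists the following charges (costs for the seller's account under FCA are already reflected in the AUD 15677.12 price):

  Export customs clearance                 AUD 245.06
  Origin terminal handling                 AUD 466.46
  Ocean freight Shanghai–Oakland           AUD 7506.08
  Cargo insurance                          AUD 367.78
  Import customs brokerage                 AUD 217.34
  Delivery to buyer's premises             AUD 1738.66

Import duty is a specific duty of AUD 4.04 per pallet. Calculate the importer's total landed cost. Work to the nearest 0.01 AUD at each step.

Total landed cost: AUD 27912.64

FCA: the seller delivers export-cleared goods to the carrier; the buyer bears costs from that point.
Already in the invoice (seller's account under FCA): export clearance — exclude.
CIF value = FCA price + origin terminal + freight + insurance = 15677.12 + 466.46 + 7506.08 + 367.78 = 24017.44
Import duty = 480 × 4.04 = 1939.20
Buyer bears: origin terminal 466.46 + freight 7506.08 + insurance 367.78 + brokerage 217.34 + delivery 1738.66 + duty 1939.20 = 12235.52
Landed cost = invoice 15677.12 + 12235.52 = 27912.64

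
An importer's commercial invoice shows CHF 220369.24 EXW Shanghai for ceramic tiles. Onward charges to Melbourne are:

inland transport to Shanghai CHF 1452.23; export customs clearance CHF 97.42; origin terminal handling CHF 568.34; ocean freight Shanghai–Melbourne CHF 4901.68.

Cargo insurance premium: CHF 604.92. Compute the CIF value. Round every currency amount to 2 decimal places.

CIF value: CHF 227993.83

CIF = EXW price + pre-shipment costs + freight + insurance
CIF = 220369.24 + 1452.23 + 97.42 + 568.34 + 4901.68 + 604.92 = 227993.83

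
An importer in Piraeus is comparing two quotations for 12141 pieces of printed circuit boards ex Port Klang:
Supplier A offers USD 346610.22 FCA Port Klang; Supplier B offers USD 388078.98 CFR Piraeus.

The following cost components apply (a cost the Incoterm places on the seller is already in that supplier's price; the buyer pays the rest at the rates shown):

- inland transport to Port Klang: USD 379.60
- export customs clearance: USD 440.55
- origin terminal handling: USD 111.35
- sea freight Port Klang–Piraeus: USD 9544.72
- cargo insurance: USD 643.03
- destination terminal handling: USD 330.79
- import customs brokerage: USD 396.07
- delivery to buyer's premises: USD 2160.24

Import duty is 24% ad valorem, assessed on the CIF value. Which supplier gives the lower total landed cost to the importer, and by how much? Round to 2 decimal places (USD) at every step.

Supplier A is cheaper by USD 39447.73

Supplier A (FCA):
CIF value = FCA price + origin terminal + freight + insurance = 346610.22 + 111.35 + 9544.72 + 643.03 = 356909.32
Import duty = 356909.32 × 24% = 85658.24
Buyer bears (A): 111.35 + 9544.72 + 643.03 + 330.79 + 396.07 + 2160.24 = 13186.20
Landed cost (A) = invoice 346610.22 + 13186.20 + duty 85658.24 = 445454.66
Supplier B (CFR):
CIF value = CFR price + insurance = 388078.98 + 643.03 = 388722.01
Import duty = 388722.01 × 24% = 93293.28
Buyer bears (B): 643.03 + 330.79 + 396.07 + 2160.24 = 3530.13
Landed cost (B) = invoice 388078.98 + 3530.13 + duty 93293.28 = 484902.39
Difference = |445454.66 − 484902.39| = 39447.73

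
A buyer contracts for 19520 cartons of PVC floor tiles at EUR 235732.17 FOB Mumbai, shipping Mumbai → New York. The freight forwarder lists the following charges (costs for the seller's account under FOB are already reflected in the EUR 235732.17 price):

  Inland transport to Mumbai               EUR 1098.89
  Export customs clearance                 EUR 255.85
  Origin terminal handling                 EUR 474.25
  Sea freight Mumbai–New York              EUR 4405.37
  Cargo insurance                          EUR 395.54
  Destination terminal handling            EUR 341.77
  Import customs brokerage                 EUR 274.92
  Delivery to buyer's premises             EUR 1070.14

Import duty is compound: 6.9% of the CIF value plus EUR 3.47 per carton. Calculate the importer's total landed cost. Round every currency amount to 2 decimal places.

FOB: the seller bears costs until goods are on board at the origin port; the buyer bears freight, insurance and all costs thereafter.
Already in the invoice (seller's account under FOB): inland to port, export clearance, origin terminal — exclude.
CIF value = FOB price + freight + insurance = 235732.17 + 4405.37 + 395.54 = 240533.08
Ad valorem component: 240533.08 × 6.9% = 16596.78
Specific component: 19520 × 3.47 = 67734.40
Import duty = 16596.78 + 67734.40 = 84331.18
Buyer bears: freight 4405.37 + insurance 395.54 + destination terminal 341.77 + brokerage 274.92 + delivery 1070.14 + duty 84331.18 = 90818.92
Landed cost = invoice 235732.17 + 90818.92 = 326551.09

Total landed cost: EUR 326551.09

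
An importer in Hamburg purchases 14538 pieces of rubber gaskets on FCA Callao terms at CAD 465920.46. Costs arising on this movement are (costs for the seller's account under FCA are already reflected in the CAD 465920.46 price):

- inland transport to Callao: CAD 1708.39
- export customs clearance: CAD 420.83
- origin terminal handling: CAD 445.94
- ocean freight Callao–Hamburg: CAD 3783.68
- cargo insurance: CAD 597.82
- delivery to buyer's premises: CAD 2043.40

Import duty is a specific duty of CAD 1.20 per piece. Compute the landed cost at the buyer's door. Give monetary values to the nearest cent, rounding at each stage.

Total landed cost: CAD 490236.90

FCA: the seller delivers export-cleared goods to the carrier; the buyer bears costs from that point.
Already in the invoice (seller's account under FCA): inland to port, export clearance — exclude.
CIF value = FCA price + origin terminal + freight + insurance = 465920.46 + 445.94 + 3783.68 + 597.82 = 470747.90
Import duty = 14538 × 1.20 = 17445.60
Buyer bears: origin terminal 445.94 + freight 3783.68 + insurance 597.82 + delivery 2043.40 + duty 17445.60 = 24316.44
Landed cost = invoice 465920.46 + 24316.44 = 490236.90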